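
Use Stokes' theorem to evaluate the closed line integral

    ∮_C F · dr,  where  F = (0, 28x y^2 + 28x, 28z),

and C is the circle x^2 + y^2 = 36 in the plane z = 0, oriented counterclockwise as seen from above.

Let S be the flat disk x^2 + y^2 ≤ 36 in the plane z = 0, with upward unit normal n̂ = ẑ. By Stokes' theorem,

    ∮_C F · dr = ∬_S (∇ × F) · n̂ dS = ∬_D (curl F)_z dA,

where D is the disk x^2 + y^2 ≤ 36.

Compute the curl of F = (0, 28x y^2 + 28x, 28z):
    (∇ × F)_x = ∂F_z/∂y - ∂F_y/∂z = 0,
    (∇ × F)_y = ∂F_x/∂z - ∂F_z/∂x = 0,
    (∇ × F)_z = ∂F_y/∂x - ∂F_x/∂y = 28y^2 + 28.

On z = 0, (curl F)_z = 28y^2 + 28.

Convert to polar (x = r cos θ, y = r sin θ, dA = r dr dθ); the integrand becomes 28r^2sin(θ)^2 + 28, so

    ∬_D (curl F)_z dA = ∫_0^{2π} ∫_0^{6} (28r^2sin(θ)^2 + 28) · r dr dθ.

Inner (r from 0 to 6): 9072sin(θ)^2 + 504.
Outer (θ from 0 to 2π): 10080π.

Therefore ∮_C F · dr = 10080π.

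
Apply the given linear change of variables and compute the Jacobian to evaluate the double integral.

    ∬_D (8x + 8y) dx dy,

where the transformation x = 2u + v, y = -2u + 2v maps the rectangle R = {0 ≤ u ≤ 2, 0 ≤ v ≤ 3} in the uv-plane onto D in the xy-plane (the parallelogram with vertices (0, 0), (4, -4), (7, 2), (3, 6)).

Compute the Jacobian determinant of (x, y) with respect to (u, v):

    ∂(x,y)/∂(u,v) = | 2  1 | = (2)(2) - (1)(-2) = 6.
                   | -2  2 |

Its absolute value is |J| = 6 (the area scaling factor).

Substituting x = 2u + v, y = -2u + 2v into the integrand,

    8x + 8y → 24v,

so the integral becomes

    ∬_R (24v) · |J| du dv = ∫_0^2 ∫_0^3 (144v) dv du.

Inner (v): 648.
Outer (u): 1296.

Therefore ∬_D (8x + 8y) dx dy = 1296.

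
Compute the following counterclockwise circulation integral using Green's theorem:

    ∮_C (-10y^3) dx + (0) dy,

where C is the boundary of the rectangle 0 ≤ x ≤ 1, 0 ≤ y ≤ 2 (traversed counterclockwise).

Green's theorem converts the closed line integral into a double integral over the enclosed region D:

    ∮_C P dx + Q dy = ∬_D (∂Q/∂x - ∂P/∂y) dA.

Here P = -10y^3, Q = 0, so

    ∂Q/∂x = 0,    ∂P/∂y = -30y^2,
    ∂Q/∂x - ∂P/∂y = 30y^2.

D is the region 0 ≤ x ≤ 1, 0 ≤ y ≤ 2. Evaluating the double integral:

    ∬_D (30y^2) dA = ∫_0^{1} ∫_0^{2} (30y^2) dy dx.

Inner (y from 0 to 2): 80.
Outer (x from 0 to 1): 80.

Therefore ∮_C P dx + Q dy = 80.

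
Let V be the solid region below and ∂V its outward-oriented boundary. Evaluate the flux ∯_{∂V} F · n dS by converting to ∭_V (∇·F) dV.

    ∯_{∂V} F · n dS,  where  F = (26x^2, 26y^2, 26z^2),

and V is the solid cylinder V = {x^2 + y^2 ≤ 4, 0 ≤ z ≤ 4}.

By the divergence theorem,

    ∯_{∂V} F · n dS = ∭_V (∇ · F) dV.

Compute the divergence:
    ∇ · F = ∂F_x/∂x + ∂F_y/∂y + ∂F_z/∂z = 52x + 52y + 52z.

In cylindrical coordinates, x = r cos(θ), y = r sin(θ), z = z, dV = r dr dθ dz, with 0 ≤ r ≤ 2, 0 ≤ θ ≤ 2π, 0 ≤ z ≤ 4.

The integrand, after substitution and multiplying by the volume element, becomes (52sqrt(2)r sin(θ + π/4) + 52z) · r, so

    ∭_V (∇·F) dV = ∫_0^{2π} ∫_0^{2} ∫_0^{4} (52sqrt(2)r sin(θ + π/4) + 52z) · r dz dr dθ.

Inner (z from 0 to 4): 208r (sqrt(2)r sin(θ + π/4) + 2).
Middle (r from 0 to 2): 1664sqrt(2)sin(θ + π/4)/3 + 832.
Outer (θ from 0 to 2π): 1664π.

Therefore ∯_{∂V} F · n dS = 1664π.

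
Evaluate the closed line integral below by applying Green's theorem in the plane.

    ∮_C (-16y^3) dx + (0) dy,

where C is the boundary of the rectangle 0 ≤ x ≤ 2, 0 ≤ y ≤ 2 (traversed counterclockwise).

Green's theorem converts the closed line integral into a double integral over the enclosed region D:

    ∮_C P dx + Q dy = ∬_D (∂Q/∂x - ∂P/∂y) dA.

Here P = -16y^3, Q = 0, so

    ∂Q/∂x = 0,    ∂P/∂y = -48y^2,
    ∂Q/∂x - ∂P/∂y = 48y^2.

D is the region 0 ≤ x ≤ 2, 0 ≤ y ≤ 2. Evaluating the double integral:

    ∬_D (48y^2) dA = ∫_0^{2} ∫_0^{2} (48y^2) dy dx.

Inner (y from 0 to 2): 128.
Outer (x from 0 to 2): 256.

Therefore ∮_C P dx + Q dy = 256.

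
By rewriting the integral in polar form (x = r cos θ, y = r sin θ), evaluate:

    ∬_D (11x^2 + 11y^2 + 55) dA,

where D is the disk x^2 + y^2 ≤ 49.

The region D is 0 ≤ r ≤ 7, 0 ≤ θ ≤ 2π in polar coordinates, where x = r cos(θ), y = r sin(θ), and dA = r dr dθ.

Under the substitution, the integrand becomes 11r^2 + 55, so

    ∬_D (11x^2 + 11y^2 + 55) dA = ∫_{0}^{2π} ∫_{0}^{7} (11r^2 + 55) · r dr dθ.

Inner integral (in r): ∫_{0}^{7} (11r^2 + 55) · r dr = 31801/4.

Outer integral (in θ): ∫_{0}^{2π} (31801/4) dθ = 31801π/2.

Therefore ∬_D (11x^2 + 11y^2 + 55) dA = 31801π/2.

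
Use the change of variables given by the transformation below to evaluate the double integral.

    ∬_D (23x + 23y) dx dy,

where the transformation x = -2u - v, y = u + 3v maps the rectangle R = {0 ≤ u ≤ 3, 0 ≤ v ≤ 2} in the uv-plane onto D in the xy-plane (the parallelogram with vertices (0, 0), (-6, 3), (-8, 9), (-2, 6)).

Compute the Jacobian determinant of (x, y) with respect to (u, v):

    ∂(x,y)/∂(u,v) = | -2  -1 | = (-2)(3) - (-1)(1) = -5.
                   | 1  3 |

Its absolute value is |J| = 5 (the area scaling factor).

Substituting x = -2u - v, y = u + 3v into the integrand,

    23x + 23y → -23u + 46v,

so the integral becomes

    ∬_R (-23u + 46v) · |J| du dv = ∫_0^3 ∫_0^2 (-115u + 230v) dv du.

Inner (v): 460 - 230u.
Outer (u): 345.

Therefore ∬_D (23x + 23y) dx dy = 345.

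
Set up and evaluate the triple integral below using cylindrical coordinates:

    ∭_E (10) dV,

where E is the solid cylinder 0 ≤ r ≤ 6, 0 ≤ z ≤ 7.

In cylindrical coordinates, x = r cos(θ), y = r sin(θ), z = z, and dV = r dr dθ dz.

The integrand becomes 10, so

    ∭_E (10) dV = ∫_{0}^{2π} ∫_{0}^{6} ∫_{0}^{7} (10) · r dz dr dθ.

Inner (z): 70r.
Middle (r from 0 to 6): 1260.
Outer (θ): 2520π.

Therefore the triple integral equals 2520π.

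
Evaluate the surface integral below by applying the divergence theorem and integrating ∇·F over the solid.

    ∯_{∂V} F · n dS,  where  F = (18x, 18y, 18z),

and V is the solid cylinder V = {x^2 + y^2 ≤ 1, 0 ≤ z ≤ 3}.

By the divergence theorem,

    ∯_{∂V} F · n dS = ∭_V (∇ · F) dV.

Compute the divergence:
    ∇ · F = ∂F_x/∂x + ∂F_y/∂y + ∂F_z/∂z = 18 + 18 + 18 = 54.

In cylindrical coordinates, x = r cos(θ), y = r sin(θ), z = z, dV = r dr dθ dz, with 0 ≤ r ≤ 1, 0 ≤ θ ≤ 2π, 0 ≤ z ≤ 3.

The integrand, after substitution and multiplying by the volume element, becomes (54) · r, so

    ∭_V (∇·F) dV = ∫_0^{2π} ∫_0^{1} ∫_0^{3} (54) · r dz dr dθ.

Inner (z from 0 to 3): 162r.
Middle (r from 0 to 1): 81.
Outer (θ from 0 to 2π): 162π.

Therefore ∯_{∂V} F · n dS = 162π.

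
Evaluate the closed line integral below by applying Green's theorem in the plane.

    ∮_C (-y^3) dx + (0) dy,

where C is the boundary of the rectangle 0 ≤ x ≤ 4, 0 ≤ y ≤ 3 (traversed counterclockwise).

Green's theorem converts the closed line integral into a double integral over the enclosed region D:

    ∮_C P dx + Q dy = ∬_D (∂Q/∂x - ∂P/∂y) dA.

Here P = -y^3, Q = 0, so

    ∂Q/∂x = 0,    ∂P/∂y = -3y^2,
    ∂Q/∂x - ∂P/∂y = 3y^2.

D is the region 0 ≤ x ≤ 4, 0 ≤ y ≤ 3. Evaluating the double integral:

    ∬_D (3y^2) dA = ∫_0^{4} ∫_0^{3} (3y^2) dy dx.

Inner (y from 0 to 3): 27.
Outer (x from 0 to 4): 108.

Therefore ∮_C P dx + Q dy = 108.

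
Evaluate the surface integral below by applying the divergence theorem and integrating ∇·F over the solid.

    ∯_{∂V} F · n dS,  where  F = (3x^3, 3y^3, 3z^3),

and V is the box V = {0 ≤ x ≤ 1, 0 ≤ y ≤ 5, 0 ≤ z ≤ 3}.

By the divergence theorem,

    ∯_{∂V} F · n dS = ∭_V (∇ · F) dV.

Compute the divergence:
    ∇ · F = ∂F_x/∂x + ∂F_y/∂y + ∂F_z/∂z = 9x^2 + 9y^2 + 9z^2.

V is a rectangular box, so dV = dx dy dz with 0 ≤ x ≤ 1, 0 ≤ y ≤ 5, 0 ≤ z ≤ 3.

Integrate (9x^2 + 9y^2 + 9z^2) over V as an iterated integral:

    ∭_V (∇·F) dV = ∫_0^{1} ∫_0^{5} ∫_0^{3} (9x^2 + 9y^2 + 9z^2) dz dy dx.

Inner (z from 0 to 3): 27x^2 + 27y^2 + 81.
Middle (y from 0 to 5): 135x^2 + 1530.
Outer (x from 0 to 1): 1575.

Therefore ∯_{∂V} F · n dS = 1575.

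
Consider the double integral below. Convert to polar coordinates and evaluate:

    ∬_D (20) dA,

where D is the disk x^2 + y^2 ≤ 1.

The region D is 0 ≤ r ≤ 1, 0 ≤ θ ≤ 2π in polar coordinates, where x = r cos(θ), y = r sin(θ), and dA = r dr dθ.

Under the substitution, the integrand becomes 20, so

    ∬_D (20) dA = ∫_{0}^{2π} ∫_{0}^{1} (20) · r dr dθ.

Inner integral (in r): ∫_{0}^{1} (20) · r dr = 10.

Outer integral (in θ): ∫_{0}^{2π} (10) dθ = 20π.

Therefore ∬_D (20) dA = 20π.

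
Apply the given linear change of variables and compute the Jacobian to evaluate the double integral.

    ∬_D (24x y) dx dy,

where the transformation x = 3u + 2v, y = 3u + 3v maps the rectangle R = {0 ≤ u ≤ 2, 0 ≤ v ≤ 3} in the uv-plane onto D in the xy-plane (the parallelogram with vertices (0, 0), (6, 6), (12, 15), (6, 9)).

Compute the Jacobian determinant of (x, y) with respect to (u, v):

    ∂(x,y)/∂(u,v) = | 3  2 | = (3)(3) - (2)(3) = 3.
                   | 3  3 |

Its absolute value is |J| = 3 (the area scaling factor).

Substituting x = 3u + 2v, y = 3u + 3v into the integrand,

    24x y → 216u^2 + 360u v + 144v^2,

so the integral becomes

    ∬_R (216u^2 + 360u v + 144v^2) · |J| du dv = ∫_0^2 ∫_0^3 (648u^2 + 1080u v + 432v^2) dv du.

Inner (v): 1944u^2 + 4860u + 3888.
Outer (u): 22680.

Therefore ∬_D (24x y) dx dy = 22680.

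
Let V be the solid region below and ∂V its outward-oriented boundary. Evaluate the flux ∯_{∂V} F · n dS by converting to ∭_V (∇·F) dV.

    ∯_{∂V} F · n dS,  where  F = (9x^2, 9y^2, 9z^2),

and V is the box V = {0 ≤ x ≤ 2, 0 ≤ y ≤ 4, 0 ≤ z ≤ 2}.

By the divergence theorem,

    ∯_{∂V} F · n dS = ∭_V (∇ · F) dV.

Compute the divergence:
    ∇ · F = ∂F_x/∂x + ∂F_y/∂y + ∂F_z/∂z = 18x + 18y + 18z.

V is a rectangular box, so dV = dx dy dz with 0 ≤ x ≤ 2, 0 ≤ y ≤ 4, 0 ≤ z ≤ 2.

Integrate (18x + 18y + 18z) over V as an iterated integral:

    ∭_V (∇·F) dV = ∫_0^{2} ∫_0^{4} ∫_0^{2} (18x + 18y + 18z) dz dy dx.

Inner (z from 0 to 2): 36x + 36y + 36.
Middle (y from 0 to 4): 144x + 432.
Outer (x from 0 to 2): 1152.

Therefore ∯_{∂V} F · n dS = 1152.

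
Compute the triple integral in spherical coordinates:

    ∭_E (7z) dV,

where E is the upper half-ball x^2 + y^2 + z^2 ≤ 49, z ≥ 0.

In spherical coordinates, x = ρ sin(φ) cos(θ), y = ρ sin(φ) sin(θ), z = ρ cos(φ), and dV = ρ^2 sin(φ) dρ dφ dθ.

The integrand becomes 7ρ cos(φ), so

    ∭_E (7z) dV = ∫_{0}^{2π} ∫_{0}^{π/2} ∫_{0}^{7} (7ρ cos(φ)) · ρ^2 sin(φ) dρ dφ dθ.

Inner (ρ): 16807sin(2φ)/8.
Middle (φ): 16807/8.
Outer (θ): 16807π/4.

Therefore the triple integral equals 16807π/4.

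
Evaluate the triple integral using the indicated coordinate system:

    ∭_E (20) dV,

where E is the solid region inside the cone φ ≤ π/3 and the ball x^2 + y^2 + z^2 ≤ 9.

In spherical coordinates, x = ρ sin(φ) cos(θ), y = ρ sin(φ) sin(θ), z = ρ cos(φ), and dV = ρ^2 sin(φ) dρ dφ dθ.

The integrand becomes 20, so

    ∭_E (20) dV = ∫_{0}^{2π} ∫_{0}^{π/3} ∫_{0}^{3} (20) · ρ^2 sin(φ) dρ dφ dθ.

Inner (ρ): 180sin(φ).
Middle (φ): 90.
Outer (θ): 180π.

Therefore the triple integral equals 180π.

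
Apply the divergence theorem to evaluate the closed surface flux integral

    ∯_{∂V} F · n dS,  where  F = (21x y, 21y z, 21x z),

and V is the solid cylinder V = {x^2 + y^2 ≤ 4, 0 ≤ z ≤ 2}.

By the divergence theorem,

    ∯_{∂V} F · n dS = ∭_V (∇ · F) dV.

Compute the divergence:
    ∇ · F = ∂F_x/∂x + ∂F_y/∂y + ∂F_z/∂z = 21y + 21z + 21x = 21x + 21y + 21z.

In cylindrical coordinates, x = r cos(θ), y = r sin(θ), z = z, dV = r dr dθ dz, with 0 ≤ r ≤ 2, 0 ≤ θ ≤ 2π, 0 ≤ z ≤ 2.

The integrand, after substitution and multiplying by the volume element, becomes (21sqrt(2)r sin(θ + π/4) + 21z) · r, so

    ∭_V (∇·F) dV = ∫_0^{2π} ∫_0^{2} ∫_0^{2} (21sqrt(2)r sin(θ + π/4) + 21z) · r dz dr dθ.

Inner (z from 0 to 2): 42r (sqrt(2)r sin(θ + π/4) + 1).
Middle (r from 0 to 2): 112sqrt(2)sin(θ + π/4) + 84.
Outer (θ from 0 to 2π): 168π.

Therefore ∯_{∂V} F · n dS = 168π.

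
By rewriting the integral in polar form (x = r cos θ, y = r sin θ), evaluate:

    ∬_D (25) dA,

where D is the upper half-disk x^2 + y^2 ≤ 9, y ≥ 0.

The region D is 0 ≤ r ≤ 3, 0 ≤ θ ≤ π in polar coordinates, where x = r cos(θ), y = r sin(θ), and dA = r dr dθ.

Under the substitution, the integrand becomes 25, so

    ∬_D (25) dA = ∫_{0}^{π} ∫_{0}^{3} (25) · r dr dθ.

Inner integral (in r): ∫_{0}^{3} (25) · r dr = 225/2.

Outer integral (in θ): ∫_{0}^{π} (225/2) dθ = 225π/2.

Therefore ∬_D (25) dA = 225π/2.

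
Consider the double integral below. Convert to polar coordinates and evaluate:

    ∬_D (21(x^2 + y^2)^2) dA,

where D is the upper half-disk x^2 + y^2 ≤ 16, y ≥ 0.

The region D is 0 ≤ r ≤ 4, 0 ≤ θ ≤ π in polar coordinates, where x = r cos(θ), y = r sin(θ), and dA = r dr dθ.

Under the substitution, the integrand becomes 21r^4, so

    ∬_D (21(x^2 + y^2)^2) dA = ∫_{0}^{π} ∫_{0}^{4} (21r^4) · r dr dθ.

Inner integral (in r): ∫_{0}^{4} (21r^4) · r dr = 14336.

Outer integral (in θ): ∫_{0}^{π} (14336) dθ = 14336π.

Therefore ∬_D (21(x^2 + y^2)^2) dA = 14336π.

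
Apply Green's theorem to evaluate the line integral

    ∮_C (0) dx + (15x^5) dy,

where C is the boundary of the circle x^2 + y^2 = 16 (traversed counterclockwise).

Green's theorem converts the closed line integral into a double integral over the enclosed region D:

    ∮_C P dx + Q dy = ∬_D (∂Q/∂x - ∂P/∂y) dA.

Here P = 0, Q = 15x^5, so

    ∂Q/∂x = 75x^4,    ∂P/∂y = 0,
    ∂Q/∂x - ∂P/∂y = 75x^4.

D is the region x^2 + y^2 ≤ 16. Evaluating the double integral:

In polar coordinates (x = r cos θ, y = r sin θ, dA = r dr dθ) the integrand becomes 75r^4cos(θ)^4, so

    ∬_D (75x^4) dA = ∫_0^{2π} ∫_0^{4} (75r^4cos(θ)^4) · r dr dθ.

Inner (r from 0 to 4): 51200cos(θ)^4.
Outer (θ from 0 to 2π): 38400π.

Therefore ∮_C P dx + Q dy = 38400π.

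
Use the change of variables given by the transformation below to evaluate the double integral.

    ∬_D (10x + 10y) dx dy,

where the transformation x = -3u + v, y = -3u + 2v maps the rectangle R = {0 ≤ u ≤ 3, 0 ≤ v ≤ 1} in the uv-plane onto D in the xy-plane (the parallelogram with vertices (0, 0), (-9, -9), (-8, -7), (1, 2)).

Compute the Jacobian determinant of (x, y) with respect to (u, v):

    ∂(x,y)/∂(u,v) = | -3  1 | = (-3)(2) - (1)(-3) = -3.
                   | -3  2 |

Its absolute value is |J| = 3 (the area scaling factor).

Substituting x = -3u + v, y = -3u + 2v into the integrand,

    10x + 10y → -60u + 30v,

so the integral becomes

    ∬_R (-60u + 30v) · |J| du dv = ∫_0^3 ∫_0^1 (-180u + 90v) dv du.

Inner (v): 45 - 180u.
Outer (u): -675.

Therefore ∬_D (10x + 10y) dx dy = -675.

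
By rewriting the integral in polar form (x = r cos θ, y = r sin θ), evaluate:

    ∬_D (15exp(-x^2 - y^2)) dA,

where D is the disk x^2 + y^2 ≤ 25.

The region D is 0 ≤ r ≤ 5, 0 ≤ θ ≤ 2π in polar coordinates, where x = r cos(θ), y = r sin(θ), and dA = r dr dθ.

Under the substitution, the integrand becomes 15exp(-r^2), so

    ∬_D (15exp(-x^2 - y^2)) dA = ∫_{0}^{2π} ∫_{0}^{5} (15exp(-r^2)) · r dr dθ.

Inner integral (in r): ∫_{0}^{5} (15exp(-r^2)) · r dr = 15/2 - 15exp(-25)/2.

Outer integral (in θ): ∫_{0}^{2π} (15/2 - 15exp(-25)/2) dθ = -15π exp(-25) + 15π.

Therefore ∬_D (15exp(-x^2 - y^2)) dA = -15π exp(-25) + 15π.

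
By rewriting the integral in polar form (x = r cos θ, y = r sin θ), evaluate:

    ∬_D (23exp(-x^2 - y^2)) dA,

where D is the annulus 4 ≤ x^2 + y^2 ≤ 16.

The region D is 2 ≤ r ≤ 4, 0 ≤ θ ≤ 2π in polar coordinates, where x = r cos(θ), y = r sin(θ), and dA = r dr dθ.

Under the substitution, the integrand becomes 23exp(-r^2), so

    ∬_D (23exp(-x^2 - y^2)) dA = ∫_{0}^{2π} ∫_{2}^{4} (23exp(-r^2)) · r dr dθ.

Inner integral (in r): ∫_{2}^{4} (23exp(-r^2)) · r dr = -(23 - 23exp(12))exp(-16)/2.

Outer integral (in θ): ∫_{0}^{2π} (-(23 - 23exp(12))exp(-16)/2) dθ = -23π (1 - exp(12))exp(-16).

Therefore ∬_D (23exp(-x^2 - y^2)) dA = -23π (1 - exp(12))exp(-16).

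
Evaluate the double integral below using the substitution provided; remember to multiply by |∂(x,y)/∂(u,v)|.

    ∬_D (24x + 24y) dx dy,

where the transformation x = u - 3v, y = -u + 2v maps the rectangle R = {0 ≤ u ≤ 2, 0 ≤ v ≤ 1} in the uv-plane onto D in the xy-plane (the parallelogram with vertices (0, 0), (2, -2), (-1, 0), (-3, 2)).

Compute the Jacobian determinant of (x, y) with respect to (u, v):

    ∂(x,y)/∂(u,v) = | 1  -3 | = (1)(2) - (-3)(-1) = -1.
                   | -1  2 |

Its absolute value is |J| = 1 (the area scaling factor).

Substituting x = u - 3v, y = -u + 2v into the integrand,

    24x + 24y → -24v,

so the integral becomes

    ∬_R (-24v) · |J| du dv = ∫_0^2 ∫_0^1 (-24v) dv du.

Inner (v): -12.
Outer (u): -24.

Therefore ∬_D (24x + 24y) dx dy = -24.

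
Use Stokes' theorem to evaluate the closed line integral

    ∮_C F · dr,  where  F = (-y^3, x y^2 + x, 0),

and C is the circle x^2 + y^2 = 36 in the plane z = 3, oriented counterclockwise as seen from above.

Let S be the flat disk x^2 + y^2 ≤ 36 in the plane z = 3, with upward unit normal n̂ = ẑ. By Stokes' theorem,

    ∮_C F · dr = ∬_S (∇ × F) · n̂ dS = ∬_D (curl F)_z dA,

where D is the disk x^2 + y^2 ≤ 36.

Compute the curl of F = (-y^3, x y^2 + x, 0):
    (∇ × F)_x = ∂F_z/∂y - ∂F_y/∂z = 0,
    (∇ × F)_y = ∂F_x/∂z - ∂F_z/∂x = 0,
    (∇ × F)_z = ∂F_y/∂x - ∂F_x/∂y = 4y^2 + 1.

On z = 3, (curl F)_z = 4y^2 + 1.

Convert to polar (x = r cos θ, y = r sin θ, dA = r dr dθ); the integrand becomes 4r^2sin(θ)^2 + 1, so

    ∬_D (curl F)_z dA = ∫_0^{2π} ∫_0^{6} (4r^2sin(θ)^2 + 1) · r dr dθ.

Inner (r from 0 to 6): 1296sin(θ)^2 + 18.
Outer (θ from 0 to 2π): 1332π.

Therefore ∮_C F · dr = 1332π.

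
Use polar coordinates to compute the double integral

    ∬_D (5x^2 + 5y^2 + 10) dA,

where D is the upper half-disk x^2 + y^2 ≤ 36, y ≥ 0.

The region D is 0 ≤ r ≤ 6, 0 ≤ θ ≤ π in polar coordinates, where x = r cos(θ), y = r sin(θ), and dA = r dr dθ.

Under the substitution, the integrand becomes 5r^2 + 10, so

    ∬_D (5x^2 + 5y^2 + 10) dA = ∫_{0}^{π} ∫_{0}^{6} (5r^2 + 10) · r dr dθ.

Inner integral (in r): ∫_{0}^{6} (5r^2 + 10) · r dr = 1800.

Outer integral (in θ): ∫_{0}^{π} (1800) dθ = 1800π.

Therefore ∬_D (5x^2 + 5y^2 + 10) dA = 1800π.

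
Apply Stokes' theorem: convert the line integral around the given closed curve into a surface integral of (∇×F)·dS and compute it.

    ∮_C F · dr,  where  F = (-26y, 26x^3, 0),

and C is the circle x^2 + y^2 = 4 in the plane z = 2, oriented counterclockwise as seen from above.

Let S be the flat disk x^2 + y^2 ≤ 4 in the plane z = 2, with upward unit normal n̂ = ẑ. By Stokes' theorem,

    ∮_C F · dr = ∬_S (∇ × F) · n̂ dS = ∬_D (curl F)_z dA,

where D is the disk x^2 + y^2 ≤ 4.

Compute the curl of F = (-26y, 26x^3, 0):
    (∇ × F)_x = ∂F_z/∂y - ∂F_y/∂z = 0,
    (∇ × F)_y = ∂F_x/∂z - ∂F_z/∂x = 0,
    (∇ × F)_z = ∂F_y/∂x - ∂F_x/∂y = 78x^2 + 26.

On z = 2, (curl F)_z = 78x^2 + 26.

Convert to polar (x = r cos θ, y = r sin θ, dA = r dr dθ); the integrand becomes 78r^2cos(θ)^2 + 26, so

    ∬_D (curl F)_z dA = ∫_0^{2π} ∫_0^{2} (78r^2cos(θ)^2 + 26) · r dr dθ.

Inner (r from 0 to 2): 312cos(θ)^2 + 52.
Outer (θ from 0 to 2π): 416π.

Therefore ∮_C F · dr = 416π.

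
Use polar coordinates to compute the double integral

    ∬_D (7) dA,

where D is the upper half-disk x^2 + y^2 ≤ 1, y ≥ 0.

The region D is 0 ≤ r ≤ 1, 0 ≤ θ ≤ π in polar coordinates, where x = r cos(θ), y = r sin(θ), and dA = r dr dθ.

Under the substitution, the integrand becomes 7, so

    ∬_D (7) dA = ∫_{0}^{π} ∫_{0}^{1} (7) · r dr dθ.

Inner integral (in r): ∫_{0}^{1} (7) · r dr = 7/2.

Outer integral (in θ): ∫_{0}^{π} (7/2) dθ = 7π/2.

Therefore ∬_D (7) dA = 7π/2.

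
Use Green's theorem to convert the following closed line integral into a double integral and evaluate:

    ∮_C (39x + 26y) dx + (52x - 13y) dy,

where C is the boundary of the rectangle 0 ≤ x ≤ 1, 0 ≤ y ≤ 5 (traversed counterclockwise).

Green's theorem converts the closed line integral into a double integral over the enclosed region D:

    ∮_C P dx + Q dy = ∬_D (∂Q/∂x - ∂P/∂y) dA.

Here P = 39x + 26y, Q = 52x - 13y, so

    ∂Q/∂x = 52,    ∂P/∂y = 26,
    ∂Q/∂x - ∂P/∂y = 26.

D is the region 0 ≤ x ≤ 1, 0 ≤ y ≤ 5. Evaluating the double integral:

    ∬_D (26) dA = ∫_0^{1} ∫_0^{5} (26) dy dx.

Inner (y from 0 to 5): 130.
Outer (x from 0 to 1): 130.

Therefore ∮_C P dx + Q dy = 130.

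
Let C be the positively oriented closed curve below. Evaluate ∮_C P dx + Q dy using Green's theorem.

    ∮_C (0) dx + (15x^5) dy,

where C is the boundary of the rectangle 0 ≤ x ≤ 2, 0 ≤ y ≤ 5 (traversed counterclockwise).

Green's theorem converts the closed line integral into a double integral over the enclosed region D:

    ∮_C P dx + Q dy = ∬_D (∂Q/∂x - ∂P/∂y) dA.

Here P = 0, Q = 15x^5, so

    ∂Q/∂x = 75x^4,    ∂P/∂y = 0,
    ∂Q/∂x - ∂P/∂y = 75x^4.

D is the region 0 ≤ x ≤ 2, 0 ≤ y ≤ 5. Evaluating the double integral:

    ∬_D (75x^4) dA = ∫_0^{2} ∫_0^{5} (75x^4) dy dx.

Inner (y from 0 to 5): 375x^4.
Outer (x from 0 to 2): 2400.

Therefore ∮_C P dx + Q dy = 2400.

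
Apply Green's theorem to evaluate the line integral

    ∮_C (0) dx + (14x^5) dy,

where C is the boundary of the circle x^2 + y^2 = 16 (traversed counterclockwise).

Green's theorem converts the closed line integral into a double integral over the enclosed region D:

    ∮_C P dx + Q dy = ∬_D (∂Q/∂x - ∂P/∂y) dA.

Here P = 0, Q = 14x^5, so

    ∂Q/∂x = 70x^4,    ∂P/∂y = 0,
    ∂Q/∂x - ∂P/∂y = 70x^4.

D is the region x^2 + y^2 ≤ 16. Evaluating the double integral:

In polar coordinates (x = r cos θ, y = r sin θ, dA = r dr dθ) the integrand becomes 70r^4cos(θ)^4, so

    ∬_D (70x^4) dA = ∫_0^{2π} ∫_0^{4} (70r^4cos(θ)^4) · r dr dθ.

Inner (r from 0 to 4): 143360cos(θ)^4/3.
Outer (θ from 0 to 2π): 35840π.

Therefore ∮_C P dx + Q dy = 35840π.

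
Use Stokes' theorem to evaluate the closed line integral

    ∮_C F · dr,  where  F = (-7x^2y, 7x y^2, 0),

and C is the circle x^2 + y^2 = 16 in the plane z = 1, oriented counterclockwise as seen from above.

Let S be the flat disk x^2 + y^2 ≤ 16 in the plane z = 1, with upward unit normal n̂ = ẑ. By Stokes' theorem,

    ∮_C F · dr = ∬_S (∇ × F) · n̂ dS = ∬_D (curl F)_z dA,

where D is the disk x^2 + y^2 ≤ 16.

Compute the curl of F = (-7x^2y, 7x y^2, 0):
    (∇ × F)_x = ∂F_z/∂y - ∂F_y/∂z = 0,
    (∇ × F)_y = ∂F_x/∂z - ∂F_z/∂x = 0,
    (∇ × F)_z = ∂F_y/∂x - ∂F_x/∂y = 7x^2 + 7y^2.

On z = 1, (curl F)_z = 7x^2 + 7y^2.

Convert to polar (x = r cos θ, y = r sin θ, dA = r dr dθ); the integrand becomes 7r^2, so

    ∬_D (curl F)_z dA = ∫_0^{2π} ∫_0^{4} (7r^2) · r dr dθ.

Inner (r from 0 to 4): 448.
Outer (θ from 0 to 2π): 896π.

Therefore ∮_C F · dr = 896π.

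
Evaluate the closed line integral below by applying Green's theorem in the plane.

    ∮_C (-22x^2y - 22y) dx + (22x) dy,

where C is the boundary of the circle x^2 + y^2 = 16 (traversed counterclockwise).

Green's theorem converts the closed line integral into a double integral over the enclosed region D:

    ∮_C P dx + Q dy = ∬_D (∂Q/∂x - ∂P/∂y) dA.

Here P = -22x^2y - 22y, Q = 22x, so

    ∂Q/∂x = 22,    ∂P/∂y = -22x^2 - 22,
    ∂Q/∂x - ∂P/∂y = 22x^2 + 44.

D is the region x^2 + y^2 ≤ 16. Evaluating the double integral:

In polar coordinates (x = r cos θ, y = r sin θ, dA = r dr dθ) the integrand becomes 22r^2cos(θ)^2 + 44, so

    ∬_D (22x^2 + 44) dA = ∫_0^{2π} ∫_0^{4} (22r^2cos(θ)^2 + 44) · r dr dθ.

Inner (r from 0 to 4): 1408cos(θ)^2 + 352.
Outer (θ from 0 to 2π): 2112π.

Therefore ∮_C P dx + Q dy = 2112π.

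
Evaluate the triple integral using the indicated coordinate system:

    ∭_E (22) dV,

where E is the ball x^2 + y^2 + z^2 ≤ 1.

In spherical coordinates, x = ρ sin(φ) cos(θ), y = ρ sin(φ) sin(θ), z = ρ cos(φ), and dV = ρ^2 sin(φ) dρ dφ dθ.

The integrand becomes 22, so

    ∭_E (22) dV = ∫_{0}^{2π} ∫_{0}^{π} ∫_{0}^{1} (22) · ρ^2 sin(φ) dρ dφ dθ.

Inner (ρ): 22sin(φ)/3.
Middle (φ): 44/3.
Outer (θ): 88π/3.

Therefore the triple integral equals 88π/3.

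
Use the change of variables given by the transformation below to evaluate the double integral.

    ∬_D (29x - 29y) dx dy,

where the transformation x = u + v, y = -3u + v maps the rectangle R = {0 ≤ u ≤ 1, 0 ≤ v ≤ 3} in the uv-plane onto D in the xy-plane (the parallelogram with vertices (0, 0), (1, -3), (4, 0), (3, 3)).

Compute the Jacobian determinant of (x, y) with respect to (u, v):

    ∂(x,y)/∂(u,v) = | 1  1 | = (1)(1) - (1)(-3) = 4.
                   | -3  1 |

Its absolute value is |J| = 4 (the area scaling factor).

Substituting x = u + v, y = -3u + v into the integrand,

    29x - 29y → 116u,

so the integral becomes

    ∬_R (116u) · |J| du dv = ∫_0^1 ∫_0^3 (464u) dv du.

Inner (v): 1392u.
Outer (u): 696.

Therefore ∬_D (29x - 29y) dx dy = 696.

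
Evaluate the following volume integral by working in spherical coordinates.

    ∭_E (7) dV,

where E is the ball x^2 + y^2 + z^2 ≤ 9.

In spherical coordinates, x = ρ sin(φ) cos(θ), y = ρ sin(φ) sin(θ), z = ρ cos(φ), and dV = ρ^2 sin(φ) dρ dφ dθ.

The integrand becomes 7, so

    ∭_E (7) dV = ∫_{0}^{2π} ∫_{0}^{π} ∫_{0}^{3} (7) · ρ^2 sin(φ) dρ dφ dθ.

Inner (ρ): 63sin(φ).
Middle (φ): 126.
Outer (θ): 252π.

Therefore the triple integral equals 252π.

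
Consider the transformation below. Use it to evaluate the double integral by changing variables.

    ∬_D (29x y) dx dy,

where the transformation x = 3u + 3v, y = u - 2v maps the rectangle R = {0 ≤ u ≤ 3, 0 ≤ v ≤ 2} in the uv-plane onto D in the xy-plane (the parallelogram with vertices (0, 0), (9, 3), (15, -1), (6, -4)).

Compute the Jacobian determinant of (x, y) with respect to (u, v):

    ∂(x,y)/∂(u,v) = | 3  3 | = (3)(-2) - (3)(1) = -9.
                   | 1  -2 |

Its absolute value is |J| = 9 (the area scaling factor).

Substituting x = 3u + 3v, y = u - 2v into the integrand,

    29x y → 87u^2 - 87u v - 174v^2,

so the integral becomes

    ∬_R (87u^2 - 87u v - 174v^2) · |J| du dv = ∫_0^3 ∫_0^2 (783u^2 - 783u v - 1566v^2) dv du.

Inner (v): 1566u^2 - 1566u - 4176.
Outer (u): -5481.

Therefore ∬_D (29x y) dx dy = -5481.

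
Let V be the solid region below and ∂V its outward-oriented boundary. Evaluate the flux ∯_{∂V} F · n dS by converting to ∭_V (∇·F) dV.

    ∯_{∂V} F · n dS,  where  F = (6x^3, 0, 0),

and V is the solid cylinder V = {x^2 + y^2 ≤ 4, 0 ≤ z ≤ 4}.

By the divergence theorem,

    ∯_{∂V} F · n dS = ∭_V (∇ · F) dV.

Compute the divergence:
    ∇ · F = ∂F_x/∂x + ∂F_y/∂y + ∂F_z/∂z = 18x^2 + 0 + 0 = 18x^2.

In cylindrical coordinates, x = r cos(θ), y = r sin(θ), z = z, dV = r dr dθ dz, with 0 ≤ r ≤ 2, 0 ≤ θ ≤ 2π, 0 ≤ z ≤ 4.

The integrand, after substitution and multiplying by the volume element, becomes (18r^2cos(θ)^2) · r, so

    ∭_V (∇·F) dV = ∫_0^{2π} ∫_0^{2} ∫_0^{4} (18r^2cos(θ)^2) · r dz dr dθ.

Inner (z from 0 to 4): 72r^3cos(θ)^2.
Middle (r from 0 to 2): 288cos(θ)^2.
Outer (θ from 0 to 2π): 288π.

Therefore ∯_{∂V} F · n dS = 288π.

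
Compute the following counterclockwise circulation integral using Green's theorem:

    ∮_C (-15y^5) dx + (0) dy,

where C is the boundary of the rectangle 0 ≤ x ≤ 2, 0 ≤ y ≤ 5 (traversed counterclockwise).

Green's theorem converts the closed line integral into a double integral over the enclosed region D:

    ∮_C P dx + Q dy = ∬_D (∂Q/∂x - ∂P/∂y) dA.

Here P = -15y^5, Q = 0, so

    ∂Q/∂x = 0,    ∂P/∂y = -75y^4,
    ∂Q/∂x - ∂P/∂y = 75y^4.

D is the region 0 ≤ x ≤ 2, 0 ≤ y ≤ 5. Evaluating the double integral:

    ∬_D (75y^4) dA = ∫_0^{2} ∫_0^{5} (75y^4) dy dx.

Inner (y from 0 to 5): 46875.
Outer (x from 0 to 2): 93750.

Therefore ∮_C P dx + Q dy = 93750.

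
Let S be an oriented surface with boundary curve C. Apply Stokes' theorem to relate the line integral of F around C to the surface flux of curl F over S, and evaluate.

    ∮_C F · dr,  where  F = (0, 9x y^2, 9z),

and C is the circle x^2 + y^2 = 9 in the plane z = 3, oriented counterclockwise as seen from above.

Let S be the flat disk x^2 + y^2 ≤ 9 in the plane z = 3, with upward unit normal n̂ = ẑ. By Stokes' theorem,

    ∮_C F · dr = ∬_S (∇ × F) · n̂ dS = ∬_D (curl F)_z dA,

where D is the disk x^2 + y^2 ≤ 9.

Compute the curl of F = (0, 9x y^2, 9z):
    (∇ × F)_x = ∂F_z/∂y - ∂F_y/∂z = 0,
    (∇ × F)_y = ∂F_x/∂z - ∂F_z/∂x = 0,
    (∇ × F)_z = ∂F_y/∂x - ∂F_x/∂y = 9y^2.

On z = 3, (curl F)_z = 9y^2.

Convert to polar (x = r cos θ, y = r sin θ, dA = r dr dθ); the integrand becomes 9r^2sin(θ)^2, so

    ∬_D (curl F)_z dA = ∫_0^{2π} ∫_0^{3} (9r^2sin(θ)^2) · r dr dθ.

Inner (r from 0 to 3): 729sin(θ)^2/4.
Outer (θ from 0 to 2π): 729π/4.

Therefore ∮_C F · dr = 729π/4.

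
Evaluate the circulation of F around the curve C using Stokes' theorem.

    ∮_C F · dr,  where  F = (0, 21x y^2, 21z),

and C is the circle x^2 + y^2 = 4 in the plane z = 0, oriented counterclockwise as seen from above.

Let S be the flat disk x^2 + y^2 ≤ 4 in the plane z = 0, with upward unit normal n̂ = ẑ. By Stokes' theorem,

    ∮_C F · dr = ∬_S (∇ × F) · n̂ dS = ∬_D (curl F)_z dA,

where D is the disk x^2 + y^2 ≤ 4.

Compute the curl of F = (0, 21x y^2, 21z):
    (∇ × F)_x = ∂F_z/∂y - ∂F_y/∂z = 0,
    (∇ × F)_y = ∂F_x/∂z - ∂F_z/∂x = 0,
    (∇ × F)_z = ∂F_y/∂x - ∂F_x/∂y = 21y^2.

On z = 0, (curl F)_z = 21y^2.

Convert to polar (x = r cos θ, y = r sin θ, dA = r dr dθ); the integrand becomes 21r^2sin(θ)^2, so

    ∬_D (curl F)_z dA = ∫_0^{2π} ∫_0^{2} (21r^2sin(θ)^2) · r dr dθ.

Inner (r from 0 to 2): 84sin(θ)^2.
Outer (θ from 0 to 2π): 84π.

Therefore ∮_C F · dr = 84π.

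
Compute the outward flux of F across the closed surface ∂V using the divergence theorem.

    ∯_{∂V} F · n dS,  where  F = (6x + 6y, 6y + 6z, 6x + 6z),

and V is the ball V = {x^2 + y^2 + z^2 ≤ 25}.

By the divergence theorem,

    ∯_{∂V} F · n dS = ∭_V (∇ · F) dV.

Compute the divergence:
    ∇ · F = ∂F_x/∂x + ∂F_y/∂y + ∂F_z/∂z = 6 + 6 + 6 = 18.

In spherical coordinates, x = ρ sin(φ) cos(θ), y = ρ sin(φ) sin(θ), z = ρ cos(φ), dV = ρ^2 sin(φ) dρ dφ dθ, with 0 ≤ ρ ≤ 5, 0 ≤ φ ≤ π, 0 ≤ θ ≤ 2π.

The integrand, after substitution and multiplying by the volume element, becomes (18) · ρ^2 sin(φ), so

    ∭_V (∇·F) dV = ∫_0^{2π} ∫_0^{π} ∫_0^{5} (18) · ρ^2 sin(φ) dρ dφ dθ.

Inner (ρ from 0 to 5): 750sin(φ).
Middle (φ from 0 to π): 1500.
Outer (θ from 0 to 2π): 3000π.

Therefore ∯_{∂V} F · n dS = 3000π.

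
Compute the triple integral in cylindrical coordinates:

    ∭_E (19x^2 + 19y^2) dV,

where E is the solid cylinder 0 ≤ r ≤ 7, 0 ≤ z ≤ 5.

In cylindrical coordinates, x = r cos(θ), y = r sin(θ), z = z, and dV = r dr dθ dz.

The integrand becomes 19r^2, so

    ∭_E (19x^2 + 19y^2) dV = ∫_{0}^{2π} ∫_{0}^{7} ∫_{0}^{5} (19r^2) · r dz dr dθ.

Inner (z): 95r^3.
Middle (r from 0 to 7): 228095/4.
Outer (θ): 228095π/2.

Therefore the triple integral equals 228095π/2.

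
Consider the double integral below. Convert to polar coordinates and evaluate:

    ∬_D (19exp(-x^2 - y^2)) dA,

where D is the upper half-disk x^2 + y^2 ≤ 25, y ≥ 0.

The region D is 0 ≤ r ≤ 5, 0 ≤ θ ≤ π in polar coordinates, where x = r cos(θ), y = r sin(θ), and dA = r dr dθ.

Under the substitution, the integrand becomes 19exp(-r^2), so

    ∬_D (19exp(-x^2 - y^2)) dA = ∫_{0}^{π} ∫_{0}^{5} (19exp(-r^2)) · r dr dθ.

Inner integral (in r): ∫_{0}^{5} (19exp(-r^2)) · r dr = 19/2 - 19exp(-25)/2.

Outer integral (in θ): ∫_{0}^{π} (19/2 - 19exp(-25)/2) dθ = -19π (1 - exp(25))exp(-25)/2.

Therefore ∬_D (19exp(-x^2 - y^2)) dA = -19π (1 - exp(25))exp(-25)/2.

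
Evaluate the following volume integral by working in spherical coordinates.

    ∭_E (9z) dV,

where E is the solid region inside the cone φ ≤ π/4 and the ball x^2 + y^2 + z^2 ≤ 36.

In spherical coordinates, x = ρ sin(φ) cos(θ), y = ρ sin(φ) sin(θ), z = ρ cos(φ), and dV = ρ^2 sin(φ) dρ dφ dθ.

The integrand becomes 9ρ cos(φ), so

    ∭_E (9z) dV = ∫_{0}^{2π} ∫_{0}^{π/4} ∫_{0}^{6} (9ρ cos(φ)) · ρ^2 sin(φ) dρ dφ dθ.

Inner (ρ): 1458sin(2φ).
Middle (φ): 729.
Outer (θ): 1458π.

Therefore the triple integral equals 1458π.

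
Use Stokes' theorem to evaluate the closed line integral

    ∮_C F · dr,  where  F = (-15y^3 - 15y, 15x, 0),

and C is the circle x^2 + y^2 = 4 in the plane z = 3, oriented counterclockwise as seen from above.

Let S be the flat disk x^2 + y^2 ≤ 4 in the plane z = 3, with upward unit normal n̂ = ẑ. By Stokes' theorem,

    ∮_C F · dr = ∬_S (∇ × F) · n̂ dS = ∬_D (curl F)_z dA,

where D is the disk x^2 + y^2 ≤ 4.

Compute the curl of F = (-15y^3 - 15y, 15x, 0):
    (∇ × F)_x = ∂F_z/∂y - ∂F_y/∂z = 0,
    (∇ × F)_y = ∂F_x/∂z - ∂F_z/∂x = 0,
    (∇ × F)_z = ∂F_y/∂x - ∂F_x/∂y = 45y^2 + 30.

On z = 3, (curl F)_z = 45y^2 + 30.

Convert to polar (x = r cos θ, y = r sin θ, dA = r dr dθ); the integrand becomes 45r^2sin(θ)^2 + 30, so

    ∬_D (curl F)_z dA = ∫_0^{2π} ∫_0^{2} (45r^2sin(θ)^2 + 30) · r dr dθ.

Inner (r from 0 to 2): 180sin(θ)^2 + 60.
Outer (θ from 0 to 2π): 300π.

Therefore ∮_C F · dr = 300π.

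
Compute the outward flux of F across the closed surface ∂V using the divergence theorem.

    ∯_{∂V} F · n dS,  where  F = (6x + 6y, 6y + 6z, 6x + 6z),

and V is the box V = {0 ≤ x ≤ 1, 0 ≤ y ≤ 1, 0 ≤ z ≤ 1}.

By the divergence theorem,

    ∯_{∂V} F · n dS = ∭_V (∇ · F) dV.

Compute the divergence:
    ∇ · F = ∂F_x/∂x + ∂F_y/∂y + ∂F_z/∂z = 6 + 6 + 6 = 18.

V is a rectangular box, so dV = dx dy dz with 0 ≤ x ≤ 1, 0 ≤ y ≤ 1, 0 ≤ z ≤ 1.

Integrate (18) over V as an iterated integral:

    ∭_V (∇·F) dV = ∫_0^{1} ∫_0^{1} ∫_0^{1} (18) dz dy dx.

Inner (z from 0 to 1): 18.
Middle (y from 0 to 1): 18.
Outer (x from 0 to 1): 18.

Therefore ∯_{∂V} F · n dS = 18.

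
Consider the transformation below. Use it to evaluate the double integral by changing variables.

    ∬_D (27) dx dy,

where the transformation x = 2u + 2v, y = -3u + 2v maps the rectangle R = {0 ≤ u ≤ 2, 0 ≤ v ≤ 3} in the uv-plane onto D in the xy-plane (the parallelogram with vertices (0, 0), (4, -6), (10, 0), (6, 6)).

Compute the Jacobian determinant of (x, y) with respect to (u, v):

    ∂(x,y)/∂(u,v) = | 2  2 | = (2)(2) - (2)(-3) = 10.
                   | -3  2 |

Its absolute value is |J| = 10 (the area scaling factor).

Substituting x = 2u + 2v, y = -3u + 2v into the integrand,

    27 → 27,

so the integral becomes

    ∬_R (27) · |J| du dv = ∫_0^2 ∫_0^3 (270) dv du.

Inner (v): 810.
Outer (u): 1620.

Therefore ∬_D (27) dx dy = 1620.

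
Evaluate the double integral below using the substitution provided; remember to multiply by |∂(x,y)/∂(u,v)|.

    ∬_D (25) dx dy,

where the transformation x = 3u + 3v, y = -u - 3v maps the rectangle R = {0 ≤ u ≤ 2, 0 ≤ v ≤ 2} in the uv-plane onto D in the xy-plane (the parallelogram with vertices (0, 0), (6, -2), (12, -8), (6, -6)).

Compute the Jacobian determinant of (x, y) with respect to (u, v):

    ∂(x,y)/∂(u,v) = | 3  3 | = (3)(-3) - (3)(-1) = -6.
                   | -1  -3 |

Its absolute value is |J| = 6 (the area scaling factor).

Substituting x = 3u + 3v, y = -u - 3v into the integrand,

    25 → 25,

so the integral becomes

    ∬_R (25) · |J| du dv = ∫_0^2 ∫_0^2 (150) dv du.

Inner (v): 300.
Outer (u): 600.

Therefore ∬_D (25) dx dy = 600.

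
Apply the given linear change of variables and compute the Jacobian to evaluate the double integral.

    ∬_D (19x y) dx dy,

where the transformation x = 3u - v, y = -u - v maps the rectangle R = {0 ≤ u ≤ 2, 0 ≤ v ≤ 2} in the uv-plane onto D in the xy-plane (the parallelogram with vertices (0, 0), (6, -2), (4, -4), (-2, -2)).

Compute the Jacobian determinant of (x, y) with respect to (u, v):

    ∂(x,y)/∂(u,v) = | 3  -1 | = (3)(-1) - (-1)(-1) = -4.
                   | -1  -1 |

Its absolute value is |J| = 4 (the area scaling factor).

Substituting x = 3u - v, y = -u - v into the integrand,

    19x y → -57u^2 - 38u v + 19v^2,

so the integral becomes

    ∬_R (-57u^2 - 38u v + 19v^2) · |J| du dv = ∫_0^2 ∫_0^2 (-228u^2 - 152u v + 76v^2) dv du.

Inner (v): -456u^2 - 304u + 608/3.
Outer (u): -4256/3.

Therefore ∬_D (19x y) dx dy = -4256/3.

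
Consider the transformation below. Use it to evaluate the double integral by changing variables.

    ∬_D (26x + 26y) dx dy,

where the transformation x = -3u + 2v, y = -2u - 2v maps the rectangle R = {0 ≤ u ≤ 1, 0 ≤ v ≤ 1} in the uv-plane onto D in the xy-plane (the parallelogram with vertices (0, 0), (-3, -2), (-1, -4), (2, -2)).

Compute the Jacobian determinant of (x, y) with respect to (u, v):

    ∂(x,y)/∂(u,v) = | -3  2 | = (-3)(-2) - (2)(-2) = 10.
                   | -2  -2 |

Its absolute value is |J| = 10 (the area scaling factor).

Substituting x = -3u + 2v, y = -2u - 2v into the integrand,

    26x + 26y → -130u,

so the integral becomes

    ∬_R (-130u) · |J| du dv = ∫_0^1 ∫_0^1 (-1300u) dv du.

Inner (v): -1300u.
Outer (u): -650.

Therefore ∬_D (26x + 26y) dx dy = -650.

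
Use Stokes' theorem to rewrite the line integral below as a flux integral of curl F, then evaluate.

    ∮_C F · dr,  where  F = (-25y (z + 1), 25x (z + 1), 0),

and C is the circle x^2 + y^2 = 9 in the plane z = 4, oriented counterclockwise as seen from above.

Let S be the flat disk x^2 + y^2 ≤ 9 in the plane z = 4, with upward unit normal n̂ = ẑ. By Stokes' theorem,

    ∮_C F · dr = ∬_S (∇ × F) · n̂ dS = ∬_D (curl F)_z dA,

where D is the disk x^2 + y^2 ≤ 9.

Compute the curl of F = (-25y (z + 1), 25x (z + 1), 0):
    (∇ × F)_x = ∂F_z/∂y - ∂F_y/∂z = -25x,
    (∇ × F)_y = ∂F_x/∂z - ∂F_z/∂x = -25y,
    (∇ × F)_z = ∂F_y/∂x - ∂F_x/∂y = 50z + 50.

On z = 4, (curl F)_z = 250.

Convert to polar (x = r cos θ, y = r sin θ, dA = r dr dθ); the integrand becomes 250, so

    ∬_D (curl F)_z dA = ∫_0^{2π} ∫_0^{3} (250) · r dr dθ.

Inner (r from 0 to 3): 1125.
Outer (θ from 0 to 2π): 2250π.

Therefore ∮_C F · dr = 2250π.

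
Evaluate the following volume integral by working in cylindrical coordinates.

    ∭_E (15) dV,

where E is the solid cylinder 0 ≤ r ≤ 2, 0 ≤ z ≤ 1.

In cylindrical coordinates, x = r cos(θ), y = r sin(θ), z = z, and dV = r dr dθ dz.

The integrand becomes 15, so

    ∭_E (15) dV = ∫_{0}^{2π} ∫_{0}^{2} ∫_{0}^{1} (15) · r dz dr dθ.

Inner (z): 15r.
Middle (r from 0 to 2): 30.
Outer (θ): 60π.

Therefore the triple integral equals 60π.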